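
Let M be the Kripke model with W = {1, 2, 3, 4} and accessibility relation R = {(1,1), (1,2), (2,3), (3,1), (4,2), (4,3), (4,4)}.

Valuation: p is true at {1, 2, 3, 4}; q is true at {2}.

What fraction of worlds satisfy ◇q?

1: successors {1, 2}; q there: 1:F, 2:T. ✓
2: successors {3}; q there: 3:F. ✗
3: successors {1}; q there: 1:F. ✗
4: successors {2, 3, 4}; q there: 2:T, 3:F, 4:F. ✓
That's 2 of 4 worlds, so 2/4 = 1/2.

1/2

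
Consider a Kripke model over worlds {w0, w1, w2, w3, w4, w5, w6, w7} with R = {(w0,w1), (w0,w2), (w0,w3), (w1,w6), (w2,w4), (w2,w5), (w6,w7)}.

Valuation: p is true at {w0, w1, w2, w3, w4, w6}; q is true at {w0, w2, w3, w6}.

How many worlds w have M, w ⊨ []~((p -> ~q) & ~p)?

6

w0: successors {w1, w2, w3}; ~((p -> ~q) & ~p) there: w1:T, w2:T, w3:T. ✓
w1: successors {w6}; ~((p -> ~q) & ~p) there: w6:T. ✓
w2: successors {w4, w5}; ~((p -> ~q) & ~p) there: w4:T, w5:F. ✗
w3: no successors, so []~((p -> ~q) & ~p) holds vacuously. ✓
w4: no successors, so []~((p -> ~q) & ~p) holds vacuously. ✓
w5: no successors, so []~((p -> ~q) & ~p) holds vacuously. ✓
w6: successors {w7}; ~((p -> ~q) & ~p) there: w7:F. ✗
w7: no successors, so []~((p -> ~q) & ~p) holds vacuously. ✓
Satisfying worlds: {w0, w1, w3, w4, w5, w7}.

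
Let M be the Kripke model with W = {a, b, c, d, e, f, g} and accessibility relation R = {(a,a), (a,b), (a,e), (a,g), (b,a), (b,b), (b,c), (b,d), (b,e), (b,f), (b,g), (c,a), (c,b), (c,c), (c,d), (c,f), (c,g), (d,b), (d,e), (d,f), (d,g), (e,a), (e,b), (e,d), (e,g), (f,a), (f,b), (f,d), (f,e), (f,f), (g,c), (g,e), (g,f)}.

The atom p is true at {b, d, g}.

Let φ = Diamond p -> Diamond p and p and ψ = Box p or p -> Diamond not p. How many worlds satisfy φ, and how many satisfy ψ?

For Diamond p -> Diamond p and p:
a: Diamond p is T, Diamond p and p is F. ✗
b: Diamond p is T, Diamond p and p is T. ✓
c: Diamond p is T, Diamond p and p is F. ✗
d: Diamond p is T, Diamond p and p is T. ✓
e: Diamond p is T, Diamond p and p is F. ✗
f: Diamond p is T, Diamond p and p is F. ✗
g: Diamond p is F, Diamond p and p is F. ✓
— 3 worlds.
For Box p or p -> Diamond not p:
a: Box p or p is F, Diamond not p is T. ✓
b: Box p or p is T, Diamond not p is T. ✓
c: Box p or p is F, Diamond not p is T. ✓
d: Box p or p is T, Diamond not p is T. ✓
e: Box p or p is F, Diamond not p is T. ✓
f: Box p or p is F, Diamond not p is T. ✓
g: Box p or p is T, Diamond not p is T. ✓
— 7 worlds.

3 and 7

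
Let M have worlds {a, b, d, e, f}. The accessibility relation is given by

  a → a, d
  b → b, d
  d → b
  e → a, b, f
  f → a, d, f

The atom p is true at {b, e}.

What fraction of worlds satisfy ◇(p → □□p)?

4/5

a: successors {a, d}; p → □□p there: a:T, d:T. ✓
b: successors {b, d}; p → □□p there: b:F, d:T. ✓
d: successors {b}; p → □□p there: b:F. ✗
e: successors {a, b, f}; p → □□p there: a:T, b:F, f:T. ✓
f: successors {a, d, f}; p → □□p there: a:T, d:T, f:T. ✓
That's 4 of 5 worlds, so 4/5.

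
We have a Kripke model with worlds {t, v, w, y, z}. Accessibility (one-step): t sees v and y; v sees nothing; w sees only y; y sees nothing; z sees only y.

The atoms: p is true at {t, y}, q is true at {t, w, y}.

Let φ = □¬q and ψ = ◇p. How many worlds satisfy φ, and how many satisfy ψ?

For □¬q:
t: successors {v, y}; ¬q there: v:T, y:F. ✗
v: no successors, so □¬q holds vacuously. ✓
w: successors {y}; ¬q there: y:F. ✗
y: no successors, so □¬q holds vacuously. ✓
z: successors {y}; ¬q there: y:F. ✗
— 2 worlds.
For ◇p:
t: successors {v, y}; p there: v:F, y:T. ✓
v: no successors, so ◇p fails. ✗
w: successors {y}; p there: y:T. ✓
y: no successors, so ◇p fails. ✗
z: successors {y}; p there: y:T. ✓
— 3 worlds.

2 and 3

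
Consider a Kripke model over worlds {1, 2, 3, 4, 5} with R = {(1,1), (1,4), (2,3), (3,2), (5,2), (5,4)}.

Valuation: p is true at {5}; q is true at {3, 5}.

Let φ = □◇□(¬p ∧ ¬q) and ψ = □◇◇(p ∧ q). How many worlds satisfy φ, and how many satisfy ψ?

2 and 1

For □◇□(¬p ∧ ¬q):
1: successors {1, 4}; ◇□(¬p ∧ ¬q) there: 1:T, 4:F. ✗
2: successors {3}; ◇□(¬p ∧ ¬q) there: 3:F. ✗
3: successors {2}; ◇□(¬p ∧ ¬q) there: 2:T. ✓
4: no successors, so □◇□(¬p ∧ ¬q) holds vacuously. ✓
5: successors {2, 4}; ◇□(¬p ∧ ¬q) there: 2:T, 4:F. ✗
— 2 worlds.
For □◇◇(p ∧ q):
1: successors {1, 4}; ◇◇(p ∧ q) there: 1:F, 4:F. ✗
2: successors {3}; ◇◇(p ∧ q) there: 3:F. ✗
3: successors {2}; ◇◇(p ∧ q) there: 2:F. ✗
4: no successors, so □◇◇(p ∧ q) holds vacuously. ✓
5: successors {2, 4}; ◇◇(p ∧ q) there: 2:F, 4:F. ✗
— 1 world.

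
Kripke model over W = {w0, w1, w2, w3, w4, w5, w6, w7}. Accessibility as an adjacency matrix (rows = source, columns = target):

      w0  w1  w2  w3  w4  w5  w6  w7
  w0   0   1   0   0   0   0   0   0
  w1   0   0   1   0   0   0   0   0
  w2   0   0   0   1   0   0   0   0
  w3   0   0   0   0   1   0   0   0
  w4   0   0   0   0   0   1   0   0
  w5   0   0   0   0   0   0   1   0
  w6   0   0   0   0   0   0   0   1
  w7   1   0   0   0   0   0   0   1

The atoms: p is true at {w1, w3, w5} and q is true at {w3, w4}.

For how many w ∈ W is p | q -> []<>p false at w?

2

w0: p | q is F, []<>p is F. ✓
w1: p | q is T, []<>p is T. ✓
w2: p | q is F, []<>p is F. ✓
w3: p | q is T, []<>p is T. ✓
w4: p | q is T, []<>p is F. ✗
w5: p | q is T, []<>p is F. ✗
w6: p | q is F, []<>p is F. ✓
w7: p | q is F, []<>p is F. ✓
Satisfying worlds: {w0, w1, w2, w3, w6, w7}.
So p | q -> []<>p fails at the other 2 worlds.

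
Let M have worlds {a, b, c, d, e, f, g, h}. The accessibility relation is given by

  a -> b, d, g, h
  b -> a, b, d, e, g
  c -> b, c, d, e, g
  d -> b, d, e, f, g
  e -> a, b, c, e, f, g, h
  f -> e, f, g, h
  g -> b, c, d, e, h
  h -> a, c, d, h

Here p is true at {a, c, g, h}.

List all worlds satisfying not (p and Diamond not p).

{b, d, e, f}

a: p and Diamond not p is T. ✗
b: p and Diamond not p is F. ✓
c: p and Diamond not p is T. ✗
d: p and Diamond not p is F. ✓
e: p and Diamond not p is F. ✓
f: p and Diamond not p is F. ✓
g: p and Diamond not p is T. ✗
h: p and Diamond not p is T. ✗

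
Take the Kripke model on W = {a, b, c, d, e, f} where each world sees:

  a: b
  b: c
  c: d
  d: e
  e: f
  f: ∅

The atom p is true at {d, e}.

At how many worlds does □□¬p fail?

2

a: successors {b}; □¬p there: b:T. ✓
b: successors {c}; □¬p there: c:F. ✗
c: successors {d}; □¬p there: d:F. ✗
d: successors {e}; □¬p there: e:T. ✓
e: successors {f}; □¬p there: f:T. ✓
f: no successors, so □□¬p holds vacuously. ✓
Satisfying worlds: {a, d, e, f}.
So □□¬p fails at the other 2 worlds.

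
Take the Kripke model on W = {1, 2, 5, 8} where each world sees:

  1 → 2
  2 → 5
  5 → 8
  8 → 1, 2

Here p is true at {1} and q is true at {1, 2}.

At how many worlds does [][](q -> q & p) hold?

1: successors {2}; [](q -> q & p) there: 2:T. ✓
2: successors {5}; [](q -> q & p) there: 5:T. ✓
5: successors {8}; [](q -> q & p) there: 8:F. ✗
8: successors {1, 2}; [](q -> q & p) there: 1:F, 2:T. ✗
Satisfying worlds: {1, 2}.

2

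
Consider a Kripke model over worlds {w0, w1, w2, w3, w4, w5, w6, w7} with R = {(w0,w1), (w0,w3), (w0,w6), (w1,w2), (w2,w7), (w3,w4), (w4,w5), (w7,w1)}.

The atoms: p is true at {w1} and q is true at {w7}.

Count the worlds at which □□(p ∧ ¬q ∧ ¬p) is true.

w0: successors {w1, w3, w6}; □(p ∧ ¬q ∧ ¬p) there: w1:F, w3:F, w6:T. ✗
w1: successors {w2}; □(p ∧ ¬q ∧ ¬p) there: w2:F. ✗
w2: successors {w7}; □(p ∧ ¬q ∧ ¬p) there: w7:F. ✗
w3: successors {w4}; □(p ∧ ¬q ∧ ¬p) there: w4:F. ✗
w4: successors {w5}; □(p ∧ ¬q ∧ ¬p) there: w5:T. ✓
w5: no successors, so □□(p ∧ ¬q ∧ ¬p) holds vacuously. ✓
w6: no successors, so □□(p ∧ ¬q ∧ ¬p) holds vacuously. ✓
w7: successors {w1}; □(p ∧ ¬q ∧ ¬p) there: w1:F. ✗
Satisfying worlds: {w4, w5, w6}.

3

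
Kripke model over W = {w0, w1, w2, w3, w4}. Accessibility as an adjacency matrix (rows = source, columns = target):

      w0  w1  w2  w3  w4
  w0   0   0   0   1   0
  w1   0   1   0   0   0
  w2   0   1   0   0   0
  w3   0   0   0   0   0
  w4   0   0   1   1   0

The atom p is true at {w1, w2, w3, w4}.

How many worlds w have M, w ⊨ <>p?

4

w0: successors {w3}; p there: w3:T. ✓
w1: successors {w1}; p there: w1:T. ✓
w2: successors {w1}; p there: w1:T. ✓
w3: no successors, so <>p fails. ✗
w4: successors {w2, w3}; p there: w2:T, w3:T. ✓
Satisfying worlds: {w0, w1, w2, w4}.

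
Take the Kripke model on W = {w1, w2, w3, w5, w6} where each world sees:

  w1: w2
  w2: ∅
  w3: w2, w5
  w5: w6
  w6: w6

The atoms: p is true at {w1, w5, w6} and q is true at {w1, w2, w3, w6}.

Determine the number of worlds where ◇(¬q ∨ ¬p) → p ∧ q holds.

4

w1: ◇(¬q ∨ ¬p) is T, p ∧ q is T. ✓
w2: ◇(¬q ∨ ¬p) is F, p ∧ q is F. ✓
w3: ◇(¬q ∨ ¬p) is T, p ∧ q is F. ✗
w5: ◇(¬q ∨ ¬p) is F, p ∧ q is F. ✓
w6: ◇(¬q ∨ ¬p) is F, p ∧ q is T. ✓
Satisfying worlds: {w1, w2, w5, w6}.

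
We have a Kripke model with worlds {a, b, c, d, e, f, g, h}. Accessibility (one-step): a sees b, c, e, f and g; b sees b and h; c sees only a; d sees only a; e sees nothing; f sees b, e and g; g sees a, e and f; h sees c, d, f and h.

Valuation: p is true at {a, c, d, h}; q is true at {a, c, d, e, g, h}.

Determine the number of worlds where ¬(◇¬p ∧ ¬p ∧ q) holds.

7

a: ◇¬p ∧ ¬p ∧ q is F. ✓
b: ◇¬p ∧ ¬p ∧ q is F. ✓
c: ◇¬p ∧ ¬p ∧ q is F. ✓
d: ◇¬p ∧ ¬p ∧ q is F. ✓
e: ◇¬p ∧ ¬p ∧ q is F. ✓
f: ◇¬p ∧ ¬p ∧ q is F. ✓
g: ◇¬p ∧ ¬p ∧ q is T. ✗
h: ◇¬p ∧ ¬p ∧ q is F. ✓
Satisfying worlds: {a, b, c, d, e, f, h}.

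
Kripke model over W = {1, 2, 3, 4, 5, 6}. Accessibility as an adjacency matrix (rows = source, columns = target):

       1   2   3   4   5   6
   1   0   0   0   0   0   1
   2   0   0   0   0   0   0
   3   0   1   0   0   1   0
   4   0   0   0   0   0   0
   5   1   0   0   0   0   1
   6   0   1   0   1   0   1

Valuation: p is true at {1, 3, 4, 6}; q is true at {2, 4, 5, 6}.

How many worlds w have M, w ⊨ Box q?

1: successors {6}; q there: 6:T. ✓
2: no successors, so Box q holds vacuously. ✓
3: successors {2, 5}; q there: 2:T, 5:T. ✓
4: no successors, so Box q holds vacuously. ✓
5: successors {1, 6}; q there: 1:F, 6:T. ✗
6: successors {2, 4, 6}; q there: 2:T, 4:T, 6:T. ✓
Satisfying worlds: {1, 2, 3, 4, 6}.

5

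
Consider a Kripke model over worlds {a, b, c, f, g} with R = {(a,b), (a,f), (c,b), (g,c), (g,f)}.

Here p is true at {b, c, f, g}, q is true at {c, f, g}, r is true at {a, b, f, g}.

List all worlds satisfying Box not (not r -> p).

{b, f}

a: successors {b, f}; not (not r -> p) there: b:F, f:F. ✗
b: no successors, so Box not (not r -> p) holds vacuously. ✓
c: successors {b}; not (not r -> p) there: b:F. ✗
f: no successors, so Box not (not r -> p) holds vacuously. ✓
g: successors {c, f}; not (not r -> p) there: c:F, f:F. ✗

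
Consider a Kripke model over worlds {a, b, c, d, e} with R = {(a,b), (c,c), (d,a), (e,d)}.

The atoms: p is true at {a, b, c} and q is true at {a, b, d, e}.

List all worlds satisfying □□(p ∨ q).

{a, b, c, d, e}

a: successors {b}; □(p ∨ q) there: b:T. ✓
b: no successors, so □□(p ∨ q) holds vacuously. ✓
c: successors {c}; □(p ∨ q) there: c:T. ✓
d: successors {a}; □(p ∨ q) there: a:T. ✓
e: successors {d}; □(p ∨ q) there: d:T. ✓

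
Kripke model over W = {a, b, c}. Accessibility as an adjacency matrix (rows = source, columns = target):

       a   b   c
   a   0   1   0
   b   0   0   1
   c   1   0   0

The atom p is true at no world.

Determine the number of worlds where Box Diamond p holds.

0

a: successors {b}; Diamond p there: b:F. ✗
b: successors {c}; Diamond p there: c:F. ✗
c: successors {a}; Diamond p there: a:F. ✗
Satisfying worlds: ∅.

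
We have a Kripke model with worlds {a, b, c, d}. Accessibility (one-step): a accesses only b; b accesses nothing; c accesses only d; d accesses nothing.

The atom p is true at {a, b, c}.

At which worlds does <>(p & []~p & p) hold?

a: successors {b}; p & []~p & p there: b:T. ✓
b: no successors, so <>(p & []~p & p) fails. ✗
c: successors {d}; p & []~p & p there: d:F. ✗
d: no successors, so <>(p & []~p & p) fails. ✗

{a}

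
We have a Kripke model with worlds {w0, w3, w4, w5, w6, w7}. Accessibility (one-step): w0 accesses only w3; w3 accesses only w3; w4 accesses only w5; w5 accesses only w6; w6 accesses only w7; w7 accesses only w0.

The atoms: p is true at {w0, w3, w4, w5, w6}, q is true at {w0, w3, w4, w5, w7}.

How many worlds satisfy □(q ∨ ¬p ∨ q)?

w0: successors {w3}; q ∨ ¬p ∨ q there: w3:T. ✓
w3: successors {w3}; q ∨ ¬p ∨ q there: w3:T. ✓
w4: successors {w5}; q ∨ ¬p ∨ q there: w5:T. ✓
w5: successors {w6}; q ∨ ¬p ∨ q there: w6:F. ✗
w6: successors {w7}; q ∨ ¬p ∨ q there: w7:T. ✓
w7: successors {w0}; q ∨ ¬p ∨ q there: w0:T. ✓
Satisfying worlds: {w0, w3, w4, w6, w7}.

5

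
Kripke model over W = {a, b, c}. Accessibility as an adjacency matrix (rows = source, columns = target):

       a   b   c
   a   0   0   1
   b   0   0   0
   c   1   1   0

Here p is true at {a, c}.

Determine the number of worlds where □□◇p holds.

a: successors {c}; □◇p there: c:F. ✗
b: no successors, so □□◇p holds vacuously. ✓
c: successors {a, b}; □◇p there: a:T, b:T. ✓
Satisfying worlds: {b, c}.

2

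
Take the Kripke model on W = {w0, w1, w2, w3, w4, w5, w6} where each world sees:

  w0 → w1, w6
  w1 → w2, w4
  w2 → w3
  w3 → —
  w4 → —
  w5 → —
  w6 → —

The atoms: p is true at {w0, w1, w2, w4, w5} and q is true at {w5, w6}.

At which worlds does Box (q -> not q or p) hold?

{w1, w2, w3, w4, w5, w6}

w0: successors {w1, w6}; q -> not q or p there: w1:T, w6:F. ✗
w1: successors {w2, w4}; q -> not q or p there: w2:T, w4:T. ✓
w2: successors {w3}; q -> not q or p there: w3:T. ✓
w3: no successors, so Box (q -> not q or p) holds vacuously. ✓
w4: no successors, so Box (q -> not q or p) holds vacuously. ✓
w5: no successors, so Box (q -> not q or p) holds vacuously. ✓
w6: no successors, so Box (q -> not q or p) holds vacuously. ✓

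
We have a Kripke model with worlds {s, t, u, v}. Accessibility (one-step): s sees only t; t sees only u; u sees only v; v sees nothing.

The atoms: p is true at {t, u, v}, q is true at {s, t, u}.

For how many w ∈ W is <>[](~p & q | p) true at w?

3

s: successors {t}; [](~p & q | p) there: t:T. ✓
t: successors {u}; [](~p & q | p) there: u:T. ✓
u: successors {v}; [](~p & q | p) there: v:T. ✓
v: no successors, so <>[](~p & q | p) fails. ✗
Satisfying worlds: {s, t, u}.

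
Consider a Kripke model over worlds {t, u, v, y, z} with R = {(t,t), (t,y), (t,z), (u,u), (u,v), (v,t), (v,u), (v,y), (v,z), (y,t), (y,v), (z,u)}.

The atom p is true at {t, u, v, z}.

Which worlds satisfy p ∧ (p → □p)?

t: p is T, p → □p is F. ✗
u: p is T, p → □p is T. ✓
v: p is T, p → □p is F. ✗
y: p is F, p → □p is T. ✗
z: p is T, p → □p is T. ✓

{u, z}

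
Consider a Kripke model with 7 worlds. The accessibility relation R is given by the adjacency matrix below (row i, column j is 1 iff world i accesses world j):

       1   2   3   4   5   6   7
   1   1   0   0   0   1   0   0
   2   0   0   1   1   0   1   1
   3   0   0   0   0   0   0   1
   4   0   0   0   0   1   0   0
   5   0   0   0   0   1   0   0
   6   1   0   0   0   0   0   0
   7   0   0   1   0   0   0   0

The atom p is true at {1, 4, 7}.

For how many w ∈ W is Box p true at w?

2

1: successors {1, 5}; p there: 1:T, 5:F. ✗
2: successors {3, 4, 6, 7}; p there: 3:F, 4:T, 6:F, 7:T. ✗
3: successors {7}; p there: 7:T. ✓
4: successors {5}; p there: 5:F. ✗
5: successors {5}; p there: 5:F. ✗
6: successors {1}; p there: 1:T. ✓
7: successors {3}; p there: 3:F. ✗
Satisfying worlds: {3, 6}.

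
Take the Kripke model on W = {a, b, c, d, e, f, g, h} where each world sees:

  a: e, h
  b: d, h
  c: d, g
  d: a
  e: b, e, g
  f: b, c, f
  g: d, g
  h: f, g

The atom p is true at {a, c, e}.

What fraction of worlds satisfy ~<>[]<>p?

a: <>[]<>p is F. ✓
b: <>[]<>p is T. ✗
c: <>[]<>p is T. ✗
d: <>[]<>p is F. ✓
e: <>[]<>p is F. ✓
f: <>[]<>p is F. ✓
g: <>[]<>p is T. ✗
h: <>[]<>p is F. ✓
That's 5 of 8 worlds, so 5/8.

5/8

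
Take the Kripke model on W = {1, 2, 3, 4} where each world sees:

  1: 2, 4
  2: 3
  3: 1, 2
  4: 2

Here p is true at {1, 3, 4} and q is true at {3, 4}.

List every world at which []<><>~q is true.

1: successors {2, 4}; <><>~q there: 2:T, 4:F. ✗
2: successors {3}; <><>~q there: 3:T. ✓
3: successors {1, 2}; <><>~q there: 1:T, 2:T. ✓
4: successors {2}; <><>~q there: 2:T. ✓

{2, 3, 4}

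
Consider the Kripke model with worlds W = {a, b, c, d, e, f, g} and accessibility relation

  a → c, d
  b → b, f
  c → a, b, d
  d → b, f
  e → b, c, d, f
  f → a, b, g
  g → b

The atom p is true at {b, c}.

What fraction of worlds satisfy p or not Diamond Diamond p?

2/7

a: p is F, not Diamond Diamond p is F. ✗
b: p is T, not Diamond Diamond p is F. ✓
c: p is T, not Diamond Diamond p is F. ✓
d: p is F, not Diamond Diamond p is F. ✗
e: p is F, not Diamond Diamond p is F. ✗
f: p is F, not Diamond Diamond p is F. ✗
g: p is F, not Diamond Diamond p is F. ✗
That's 2 of 7 worlds, so 2/7.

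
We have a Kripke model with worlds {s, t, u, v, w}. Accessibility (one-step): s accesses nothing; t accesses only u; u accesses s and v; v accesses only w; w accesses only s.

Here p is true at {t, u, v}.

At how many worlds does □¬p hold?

3

s: no successors, so □¬p holds vacuously. ✓
t: successors {u}; ¬p there: u:F. ✗
u: successors {s, v}; ¬p there: s:T, v:F. ✗
v: successors {w}; ¬p there: w:T. ✓
w: successors {s}; ¬p there: s:T. ✓
Satisfying worlds: {s, v, w}.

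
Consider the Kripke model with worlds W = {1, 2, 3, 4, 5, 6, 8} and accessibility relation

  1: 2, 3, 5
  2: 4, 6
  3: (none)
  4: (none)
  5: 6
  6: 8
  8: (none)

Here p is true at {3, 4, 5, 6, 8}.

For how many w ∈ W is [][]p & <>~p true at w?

1: [][]p is T, <>~p is T. ✓
2: [][]p is T, <>~p is F. ✗
3: [][]p is T, <>~p is F. ✗
4: [][]p is T, <>~p is F. ✗
5: [][]p is T, <>~p is F. ✗
6: [][]p is T, <>~p is F. ✗
8: [][]p is T, <>~p is F. ✗
Satisfying worlds: {1}.

1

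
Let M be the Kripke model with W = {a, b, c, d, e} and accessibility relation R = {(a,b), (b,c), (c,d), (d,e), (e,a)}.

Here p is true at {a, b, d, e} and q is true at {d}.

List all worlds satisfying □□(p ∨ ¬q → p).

{b, c, d, e}

a: successors {b}; □(p ∨ ¬q → p) there: b:F. ✗
b: successors {c}; □(p ∨ ¬q → p) there: c:T. ✓
c: successors {d}; □(p ∨ ¬q → p) there: d:T. ✓
d: successors {e}; □(p ∨ ¬q → p) there: e:T. ✓
e: successors {a}; □(p ∨ ¬q → p) there: a:T. ✓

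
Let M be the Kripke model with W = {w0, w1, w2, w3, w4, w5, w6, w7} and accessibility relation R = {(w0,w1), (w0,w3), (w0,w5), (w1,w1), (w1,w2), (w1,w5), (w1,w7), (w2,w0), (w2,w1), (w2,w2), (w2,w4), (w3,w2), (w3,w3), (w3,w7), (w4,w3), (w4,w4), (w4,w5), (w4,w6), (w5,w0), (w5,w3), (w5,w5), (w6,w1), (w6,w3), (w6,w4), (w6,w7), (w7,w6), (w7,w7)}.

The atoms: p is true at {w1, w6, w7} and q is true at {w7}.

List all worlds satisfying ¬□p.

{w0, w1, w2, w3, w4, w5, w6}

w0: □p is F. ✓
w1: □p is F. ✓
w2: □p is F. ✓
w3: □p is F. ✓
w4: □p is F. ✓
w5: □p is F. ✓
w6: □p is F. ✓
w7: □p is T. ✗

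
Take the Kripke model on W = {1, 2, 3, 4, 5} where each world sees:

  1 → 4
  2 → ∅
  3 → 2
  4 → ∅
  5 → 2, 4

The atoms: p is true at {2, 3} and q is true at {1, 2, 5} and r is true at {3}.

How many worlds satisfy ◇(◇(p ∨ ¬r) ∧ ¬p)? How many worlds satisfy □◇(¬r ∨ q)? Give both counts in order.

For ◇(◇(p ∨ ¬r) ∧ ¬p):
1: successors {4}; ◇(p ∨ ¬r) ∧ ¬p there: 4:F. ✗
2: no successors, so ◇(◇(p ∨ ¬r) ∧ ¬p) fails. ✗
3: successors {2}; ◇(p ∨ ¬r) ∧ ¬p there: 2:F. ✗
4: no successors, so ◇(◇(p ∨ ¬r) ∧ ¬p) fails. ✗
5: successors {2, 4}; ◇(p ∨ ¬r) ∧ ¬p there: 2:F, 4:F. ✗
— 0 worlds.
For □◇(¬r ∨ q):
1: successors {4}; ◇(¬r ∨ q) there: 4:F. ✗
2: no successors, so □◇(¬r ∨ q) holds vacuously. ✓
3: successors {2}; ◇(¬r ∨ q) there: 2:F. ✗
4: no successors, so □◇(¬r ∨ q) holds vacuously. ✓
5: successors {2, 4}; ◇(¬r ∨ q) there: 2:F, 4:F. ✗
— 2 worlds.

0 and 2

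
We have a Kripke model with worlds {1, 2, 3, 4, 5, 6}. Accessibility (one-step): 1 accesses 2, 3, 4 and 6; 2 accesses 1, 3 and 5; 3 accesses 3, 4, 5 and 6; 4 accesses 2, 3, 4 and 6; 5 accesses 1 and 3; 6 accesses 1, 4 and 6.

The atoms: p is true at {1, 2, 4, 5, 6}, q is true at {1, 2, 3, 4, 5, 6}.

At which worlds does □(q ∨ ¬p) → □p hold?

1: □(q ∨ ¬p) is T, □p is F. ✗
2: □(q ∨ ¬p) is T, □p is F. ✗
3: □(q ∨ ¬p) is T, □p is F. ✗
4: □(q ∨ ¬p) is T, □p is F. ✗
5: □(q ∨ ¬p) is T, □p is F. ✗
6: □(q ∨ ¬p) is T, □p is T. ✓

{6}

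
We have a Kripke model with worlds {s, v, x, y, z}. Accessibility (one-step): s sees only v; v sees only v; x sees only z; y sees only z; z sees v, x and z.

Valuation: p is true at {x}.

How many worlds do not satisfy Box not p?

s: successors {v}; not p there: v:T. ✓
v: successors {v}; not p there: v:T. ✓
x: successors {z}; not p there: z:T. ✓
y: successors {z}; not p there: z:T. ✓
z: successors {v, x, z}; not p there: v:T, x:F, z:T. ✗
Satisfying worlds: {s, v, x, y}.
So Box not p fails at the other 1 world.

1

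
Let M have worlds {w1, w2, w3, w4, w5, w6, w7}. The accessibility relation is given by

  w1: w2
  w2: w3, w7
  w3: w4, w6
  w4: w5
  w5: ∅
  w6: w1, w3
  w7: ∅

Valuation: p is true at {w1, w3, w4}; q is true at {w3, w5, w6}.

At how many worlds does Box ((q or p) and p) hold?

3

w1: successors {w2}; (q or p) and p there: w2:F. ✗
w2: successors {w3, w7}; (q or p) and p there: w3:T, w7:F. ✗
w3: successors {w4, w6}; (q or p) and p there: w4:T, w6:F. ✗
w4: successors {w5}; (q or p) and p there: w5:F. ✗
w5: no successors, so Box ((q or p) and p) holds vacuously. ✓
w6: successors {w1, w3}; (q or p) and p there: w1:T, w3:T. ✓
w7: no successors, so Box ((q or p) and p) holds vacuously. ✓
Satisfying worlds: {w5, w6, w7}.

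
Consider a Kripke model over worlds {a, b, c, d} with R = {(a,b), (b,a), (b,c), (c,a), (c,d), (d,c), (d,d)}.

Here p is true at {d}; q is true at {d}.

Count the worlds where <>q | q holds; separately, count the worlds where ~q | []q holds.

2 and 3

For <>q | q:
a: <>q is F, q is F. ✗
b: <>q is F, q is F. ✗
c: <>q is T, q is F. ✓
d: <>q is T, q is T. ✓
— 2 worlds.
For ~q | []q:
a: ~q is T, []q is F. ✓
b: ~q is T, []q is F. ✓
c: ~q is T, []q is F. ✓
d: ~q is F, []q is F. ✗
— 3 worlds.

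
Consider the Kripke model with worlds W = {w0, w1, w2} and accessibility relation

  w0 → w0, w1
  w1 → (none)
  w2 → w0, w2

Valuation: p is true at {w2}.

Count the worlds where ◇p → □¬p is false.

1

w0: ◇p is F, □¬p is T. ✓
w1: ◇p is F, □¬p is T. ✓
w2: ◇p is T, □¬p is F. ✗
Satisfying worlds: {w0, w1}.
So ◇p → □¬p fails at the other 1 world.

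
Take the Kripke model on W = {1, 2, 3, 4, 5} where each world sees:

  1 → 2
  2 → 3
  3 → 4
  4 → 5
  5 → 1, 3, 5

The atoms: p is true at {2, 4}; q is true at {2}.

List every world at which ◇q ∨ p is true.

1: ◇q is T, p is F. ✓
2: ◇q is F, p is T. ✓
3: ◇q is F, p is F. ✗
4: ◇q is F, p is T. ✓
5: ◇q is F, p is F. ✗

{1, 2, 4}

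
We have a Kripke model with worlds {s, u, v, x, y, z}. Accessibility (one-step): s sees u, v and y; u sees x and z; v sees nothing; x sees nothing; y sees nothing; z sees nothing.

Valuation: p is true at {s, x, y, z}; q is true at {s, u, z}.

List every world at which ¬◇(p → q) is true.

{v, x, y, z}

s: ◇(p → q) is T. ✗
u: ◇(p → q) is T. ✗
v: ◇(p → q) is F. ✓
x: ◇(p → q) is F. ✓
y: ◇(p → q) is F. ✓
z: ◇(p → q) is F. ✓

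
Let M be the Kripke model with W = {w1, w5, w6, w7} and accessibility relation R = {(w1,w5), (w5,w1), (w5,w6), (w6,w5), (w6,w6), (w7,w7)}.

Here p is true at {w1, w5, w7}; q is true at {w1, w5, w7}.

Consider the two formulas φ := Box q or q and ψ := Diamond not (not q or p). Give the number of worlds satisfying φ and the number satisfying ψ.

For Box q or q:
w1: Box q is T, q is T. ✓
w5: Box q is F, q is T. ✓
w6: Box q is F, q is F. ✗
w7: Box q is T, q is T. ✓
— 3 worlds.
For Diamond not (not q or p):
w1: successors {w5}; not (not q or p) there: w5:F. ✗
w5: successors {w1, w6}; not (not q or p) there: w1:F, w6:F. ✗
w6: successors {w5, w6}; not (not q or p) there: w5:F, w6:F. ✗
w7: successors {w7}; not (not q or p) there: w7:F. ✗
— 0 worlds.

3 and 0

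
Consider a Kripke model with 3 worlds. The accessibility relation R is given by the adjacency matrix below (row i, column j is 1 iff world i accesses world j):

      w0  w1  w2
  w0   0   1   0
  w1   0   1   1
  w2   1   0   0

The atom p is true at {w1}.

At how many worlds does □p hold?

1

w0: successors {w1}; p there: w1:T. ✓
w1: successors {w1, w2}; p there: w1:T, w2:F. ✗
w2: successors {w0}; p there: w0:F. ✗
Satisfying worlds: {w0}.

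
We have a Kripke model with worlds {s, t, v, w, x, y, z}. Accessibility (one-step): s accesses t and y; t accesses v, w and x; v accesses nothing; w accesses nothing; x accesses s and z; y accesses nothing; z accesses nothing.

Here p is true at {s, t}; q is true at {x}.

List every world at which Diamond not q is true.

s: successors {t, y}; not q there: t:T, y:T. ✓
t: successors {v, w, x}; not q there: v:T, w:T, x:F. ✓
v: no successors, so Diamond not q fails. ✗
w: no successors, so Diamond not q fails. ✗
x: successors {s, z}; not q there: s:T, z:T. ✓
y: no successors, so Diamond not q fails. ✗
z: no successors, so Diamond not q fails. ✗

{s, t, x}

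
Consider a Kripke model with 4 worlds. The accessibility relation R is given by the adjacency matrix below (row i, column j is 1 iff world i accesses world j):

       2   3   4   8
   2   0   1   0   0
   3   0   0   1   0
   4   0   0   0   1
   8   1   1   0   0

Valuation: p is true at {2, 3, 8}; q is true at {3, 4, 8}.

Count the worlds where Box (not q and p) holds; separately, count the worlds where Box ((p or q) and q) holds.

0 and 3

For Box (not q and p):
2: successors {3}; not q and p there: 3:F. ✗
3: successors {4}; not q and p there: 4:F. ✗
4: successors {8}; not q and p there: 8:F. ✗
8: successors {2, 3}; not q and p there: 2:T, 3:F. ✗
— 0 worlds.
For Box ((p or q) and q):
2: successors {3}; (p or q) and q there: 3:T. ✓
3: successors {4}; (p or q) and q there: 4:T. ✓
4: successors {8}; (p or q) and q there: 8:T. ✓
8: successors {2, 3}; (p or q) and q there: 2:F, 3:T. ✗
— 3 worlds.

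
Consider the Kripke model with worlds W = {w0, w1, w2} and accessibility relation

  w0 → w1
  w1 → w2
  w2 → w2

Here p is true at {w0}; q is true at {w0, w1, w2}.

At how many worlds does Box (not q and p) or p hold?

1

w0: Box (not q and p) is F, p is T. ✓
w1: Box (not q and p) is F, p is F. ✗
w2: Box (not q and p) is F, p is F. ✗
Satisfying worlds: {w0}.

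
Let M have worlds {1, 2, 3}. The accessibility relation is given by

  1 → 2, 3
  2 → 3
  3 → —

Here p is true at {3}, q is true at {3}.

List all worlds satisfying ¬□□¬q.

1: □□¬q is F. ✓
2: □□¬q is T. ✗
3: □□¬q is T. ✗

{1}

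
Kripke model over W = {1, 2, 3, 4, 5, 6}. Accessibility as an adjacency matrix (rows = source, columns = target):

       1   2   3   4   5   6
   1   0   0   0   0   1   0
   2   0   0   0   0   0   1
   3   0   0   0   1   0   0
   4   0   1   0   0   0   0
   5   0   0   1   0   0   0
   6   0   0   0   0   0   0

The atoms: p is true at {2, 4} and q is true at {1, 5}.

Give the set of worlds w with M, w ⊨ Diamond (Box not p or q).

{1, 2, 4}

1: successors {5}; Box not p or q there: 5:T. ✓
2: successors {6}; Box not p or q there: 6:T. ✓
3: successors {4}; Box not p or q there: 4:F. ✗
4: successors {2}; Box not p or q there: 2:T. ✓
5: successors {3}; Box not p or q there: 3:F. ✗
6: no successors, so Diamond (Box not p or q) fails. ✗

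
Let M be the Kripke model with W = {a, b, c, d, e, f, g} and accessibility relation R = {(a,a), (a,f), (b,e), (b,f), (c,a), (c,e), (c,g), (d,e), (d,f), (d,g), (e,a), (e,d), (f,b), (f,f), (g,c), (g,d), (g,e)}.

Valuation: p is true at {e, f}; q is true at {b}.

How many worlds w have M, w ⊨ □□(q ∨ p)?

1

a: successors {a, f}; □(q ∨ p) there: a:F, f:T. ✗
b: successors {e, f}; □(q ∨ p) there: e:F, f:T. ✗
c: successors {a, e, g}; □(q ∨ p) there: a:F, e:F, g:F. ✗
d: successors {e, f, g}; □(q ∨ p) there: e:F, f:T, g:F. ✗
e: successors {a, d}; □(q ∨ p) there: a:F, d:F. ✗
f: successors {b, f}; □(q ∨ p) there: b:T, f:T. ✓
g: successors {c, d, e}; □(q ∨ p) there: c:F, d:F, e:F. ✗
Satisfying worlds: {f}.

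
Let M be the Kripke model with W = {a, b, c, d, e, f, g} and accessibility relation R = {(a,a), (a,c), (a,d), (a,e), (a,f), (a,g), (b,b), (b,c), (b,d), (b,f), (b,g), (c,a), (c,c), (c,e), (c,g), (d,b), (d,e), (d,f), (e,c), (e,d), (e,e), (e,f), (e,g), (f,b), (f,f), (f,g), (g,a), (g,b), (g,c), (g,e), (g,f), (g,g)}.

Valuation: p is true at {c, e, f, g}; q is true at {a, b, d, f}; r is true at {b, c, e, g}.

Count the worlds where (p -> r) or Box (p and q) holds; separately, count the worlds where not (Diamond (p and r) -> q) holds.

6 and 3

For (p -> r) or Box (p and q):
a: p -> r is T, Box (p and q) is F. ✓
b: p -> r is T, Box (p and q) is F. ✓
c: p -> r is T, Box (p and q) is F. ✓
d: p -> r is T, Box (p and q) is F. ✓
e: p -> r is T, Box (p and q) is F. ✓
f: p -> r is F, Box (p and q) is F. ✗
g: p -> r is T, Box (p and q) is F. ✓
— 6 worlds.
For not (Diamond (p and r) -> q):
a: Diamond (p and r) -> q is T. ✗
b: Diamond (p and r) -> q is T. ✗
c: Diamond (p and r) -> q is F. ✓
d: Diamond (p and r) -> q is T. ✗
e: Diamond (p and r) -> q is F. ✓
f: Diamond (p and r) -> q is T. ✗
g: Diamond (p and r) -> q is F. ✓
— 3 worlds.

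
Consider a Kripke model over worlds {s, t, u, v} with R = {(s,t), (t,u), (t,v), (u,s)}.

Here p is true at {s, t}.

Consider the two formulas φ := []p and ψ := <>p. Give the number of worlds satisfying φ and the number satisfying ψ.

3 and 2

For []p:
s: successors {t}; p there: t:T. ✓
t: successors {u, v}; p there: u:F, v:F. ✗
u: successors {s}; p there: s:T. ✓
v: no successors, so []p holds vacuously. ✓
— 3 worlds.
For <>p:
s: successors {t}; p there: t:T. ✓
t: successors {u, v}; p there: u:F, v:F. ✗
u: successors {s}; p there: s:T. ✓
v: no successors, so <>p fails. ✗
— 2 worlds.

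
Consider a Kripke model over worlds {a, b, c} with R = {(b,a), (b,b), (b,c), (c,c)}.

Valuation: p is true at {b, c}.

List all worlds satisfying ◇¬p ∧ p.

{b}

a: ◇¬p is F, p is F. ✗
b: ◇¬p is T, p is T. ✓
c: ◇¬p is F, p is T. ✗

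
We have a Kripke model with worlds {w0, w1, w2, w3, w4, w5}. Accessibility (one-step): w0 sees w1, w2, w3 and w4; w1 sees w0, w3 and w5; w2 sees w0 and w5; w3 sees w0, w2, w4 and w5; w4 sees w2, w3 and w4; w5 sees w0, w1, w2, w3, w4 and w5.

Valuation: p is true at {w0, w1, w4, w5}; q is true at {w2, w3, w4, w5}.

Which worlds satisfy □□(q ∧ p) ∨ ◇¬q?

w0: □□(q ∧ p) is F, ◇¬q is T. ✓
w1: □□(q ∧ p) is F, ◇¬q is T. ✓
w2: □□(q ∧ p) is F, ◇¬q is T. ✓
w3: □□(q ∧ p) is F, ◇¬q is T. ✓
w4: □□(q ∧ p) is F, ◇¬q is F. ✗
w5: □□(q ∧ p) is F, ◇¬q is T. ✓

{w0, w1, w2, w3, w5}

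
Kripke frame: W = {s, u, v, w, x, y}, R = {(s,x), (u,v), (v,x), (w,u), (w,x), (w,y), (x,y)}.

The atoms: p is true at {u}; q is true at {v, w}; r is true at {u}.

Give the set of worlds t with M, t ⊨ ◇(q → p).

s: successors {x}; q → p there: x:T. ✓
u: successors {v}; q → p there: v:F. ✗
v: successors {x}; q → p there: x:T. ✓
w: successors {u, x, y}; q → p there: u:T, x:T, y:T. ✓
x: successors {y}; q → p there: y:T. ✓
y: no successors, so ◇(q → p) fails. ✗

{s, v, w, x}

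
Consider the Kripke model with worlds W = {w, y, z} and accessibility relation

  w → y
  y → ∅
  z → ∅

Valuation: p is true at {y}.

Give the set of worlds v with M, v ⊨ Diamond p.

w: successors {y}; p there: y:T. ✓
y: no successors, so Diamond p fails. ✗
z: no successors, so Diamond p fails. ✗

{w}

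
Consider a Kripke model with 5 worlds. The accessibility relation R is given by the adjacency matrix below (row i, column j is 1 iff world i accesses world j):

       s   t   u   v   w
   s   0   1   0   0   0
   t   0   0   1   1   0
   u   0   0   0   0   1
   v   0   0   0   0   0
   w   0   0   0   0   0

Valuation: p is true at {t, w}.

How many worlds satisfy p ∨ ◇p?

s: p is F, ◇p is T. ✓
t: p is T, ◇p is F. ✓
u: p is F, ◇p is T. ✓
v: p is F, ◇p is F. ✗
w: p is T, ◇p is F. ✓
Satisfying worlds: {s, t, u, w}.

4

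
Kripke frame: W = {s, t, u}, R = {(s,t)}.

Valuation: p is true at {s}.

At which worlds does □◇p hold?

s: successors {t}; ◇p there: t:F. ✗
t: no successors, so □◇p holds vacuously. ✓
u: no successors, so □◇p holds vacuously. ✓

{t, u}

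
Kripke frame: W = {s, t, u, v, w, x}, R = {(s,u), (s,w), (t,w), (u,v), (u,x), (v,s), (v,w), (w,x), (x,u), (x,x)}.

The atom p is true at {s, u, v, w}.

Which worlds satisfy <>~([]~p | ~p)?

s: successors {u, w}; ~([]~p | ~p) there: u:T, w:F. ✓
t: successors {w}; ~([]~p | ~p) there: w:F. ✗
u: successors {v, x}; ~([]~p | ~p) there: v:T, x:F. ✓
v: successors {s, w}; ~([]~p | ~p) there: s:T, w:F. ✓
w: successors {x}; ~([]~p | ~p) there: x:F. ✗
x: successors {u, x}; ~([]~p | ~p) there: u:T, x:F. ✓

{s, u, v, x}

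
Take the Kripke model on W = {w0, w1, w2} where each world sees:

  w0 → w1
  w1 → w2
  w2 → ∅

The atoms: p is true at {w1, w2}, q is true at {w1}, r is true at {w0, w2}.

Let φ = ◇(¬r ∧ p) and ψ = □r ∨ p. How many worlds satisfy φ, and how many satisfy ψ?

1 and 2

For ◇(¬r ∧ p):
w0: successors {w1}; ¬r ∧ p there: w1:T. ✓
w1: successors {w2}; ¬r ∧ p there: w2:F. ✗
w2: no successors, so ◇(¬r ∧ p) fails. ✗
— 1 world.
For □r ∨ p:
w0: □r is F, p is F. ✗
w1: □r is T, p is T. ✓
w2: □r is T, p is T. ✓
— 2 worlds.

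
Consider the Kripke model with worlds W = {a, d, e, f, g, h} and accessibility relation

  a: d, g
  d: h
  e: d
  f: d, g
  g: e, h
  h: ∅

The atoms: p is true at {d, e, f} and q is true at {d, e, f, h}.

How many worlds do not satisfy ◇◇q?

a: successors {d, g}; ◇q there: d:T, g:T. ✓
d: successors {h}; ◇q there: h:F. ✗
e: successors {d}; ◇q there: d:T. ✓
f: successors {d, g}; ◇q there: d:T, g:T. ✓
g: successors {e, h}; ◇q there: e:T, h:F. ✓
h: no successors, so ◇◇q fails. ✗
Satisfying worlds: {a, e, f, g}.
So ◇◇q fails at the other 2 worlds.

2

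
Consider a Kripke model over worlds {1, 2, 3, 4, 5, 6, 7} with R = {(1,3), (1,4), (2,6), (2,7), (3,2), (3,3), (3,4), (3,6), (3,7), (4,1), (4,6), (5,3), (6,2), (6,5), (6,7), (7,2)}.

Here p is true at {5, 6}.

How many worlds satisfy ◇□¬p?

4

1: successors {3, 4}; □¬p there: 3:F, 4:F. ✗
2: successors {6, 7}; □¬p there: 6:F, 7:T. ✓
3: successors {2, 3, 4, 6, 7}; □¬p there: 2:F, 3:F, 4:F, 6:F, 7:T. ✓
4: successors {1, 6}; □¬p there: 1:T, 6:F. ✓
5: successors {3}; □¬p there: 3:F. ✗
6: successors {2, 5, 7}; □¬p there: 2:F, 5:T, 7:T. ✓
7: successors {2}; □¬p there: 2:F. ✗
Satisfying worlds: {2, 3, 4, 6}.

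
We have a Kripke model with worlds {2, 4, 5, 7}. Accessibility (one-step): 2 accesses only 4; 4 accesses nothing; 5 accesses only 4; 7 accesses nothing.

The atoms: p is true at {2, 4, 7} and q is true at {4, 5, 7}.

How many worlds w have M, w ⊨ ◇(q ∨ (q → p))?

2

2: successors {4}; q ∨ (q → p) there: 4:T. ✓
4: no successors, so ◇(q ∨ (q → p)) fails. ✗
5: successors {4}; q ∨ (q → p) there: 4:T. ✓
7: no successors, so ◇(q ∨ (q → p)) fails. ✗
Satisfying worlds: {2, 5}.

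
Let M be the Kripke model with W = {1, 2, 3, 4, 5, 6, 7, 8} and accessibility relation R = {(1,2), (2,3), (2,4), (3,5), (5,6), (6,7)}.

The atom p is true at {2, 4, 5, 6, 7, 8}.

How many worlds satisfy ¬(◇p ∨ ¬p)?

1: ◇p ∨ ¬p is T. ✗
2: ◇p ∨ ¬p is T. ✗
3: ◇p ∨ ¬p is T. ✗
4: ◇p ∨ ¬p is F. ✓
5: ◇p ∨ ¬p is T. ✗
6: ◇p ∨ ¬p is T. ✗
7: ◇p ∨ ¬p is F. ✓
8: ◇p ∨ ¬p is F. ✓
Satisfying worlds: {4, 7, 8}.

3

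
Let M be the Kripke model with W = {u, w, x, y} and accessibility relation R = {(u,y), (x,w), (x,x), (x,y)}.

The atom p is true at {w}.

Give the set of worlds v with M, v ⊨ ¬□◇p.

u: □◇p is F. ✓
w: □◇p is T. ✗
x: □◇p is F. ✓
y: □◇p is T. ✗

{u, x}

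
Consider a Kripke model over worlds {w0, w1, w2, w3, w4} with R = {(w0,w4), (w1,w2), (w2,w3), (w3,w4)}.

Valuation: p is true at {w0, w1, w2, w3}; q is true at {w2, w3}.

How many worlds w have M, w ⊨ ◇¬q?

w0: successors {w4}; ¬q there: w4:T. ✓
w1: successors {w2}; ¬q there: w2:F. ✗
w2: successors {w3}; ¬q there: w3:F. ✗
w3: successors {w4}; ¬q there: w4:T. ✓
w4: no successors, so ◇¬q fails. ✗
Satisfying worlds: {w0, w3}.

2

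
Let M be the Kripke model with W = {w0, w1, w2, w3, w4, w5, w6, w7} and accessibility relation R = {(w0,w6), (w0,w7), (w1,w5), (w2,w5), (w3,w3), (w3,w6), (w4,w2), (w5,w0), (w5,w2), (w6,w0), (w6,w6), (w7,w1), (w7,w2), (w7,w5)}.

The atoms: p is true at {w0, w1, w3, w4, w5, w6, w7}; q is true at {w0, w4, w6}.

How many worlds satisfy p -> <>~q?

7

w0: p is T, <>~q is T. ✓
w1: p is T, <>~q is T. ✓
w2: p is F, <>~q is T. ✓
w3: p is T, <>~q is T. ✓
w4: p is T, <>~q is T. ✓
w5: p is T, <>~q is T. ✓
w6: p is T, <>~q is F. ✗
w7: p is T, <>~q is T. ✓
Satisfying worlds: {w0, w1, w2, w3, w4, w5, w7}.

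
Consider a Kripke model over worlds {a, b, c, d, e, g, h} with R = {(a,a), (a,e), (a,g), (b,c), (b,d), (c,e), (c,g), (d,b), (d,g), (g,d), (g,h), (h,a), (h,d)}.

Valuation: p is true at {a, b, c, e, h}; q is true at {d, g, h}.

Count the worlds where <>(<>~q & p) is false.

a: successors {a, e, g}; <>~q & p there: a:T, e:F, g:F. ✓
b: successors {c, d}; <>~q & p there: c:T, d:F. ✓
c: successors {e, g}; <>~q & p there: e:F, g:F. ✗
d: successors {b, g}; <>~q & p there: b:T, g:F. ✓
e: no successors, so <>(<>~q & p) fails. ✗
g: successors {d, h}; <>~q & p there: d:F, h:T. ✓
h: successors {a, d}; <>~q & p there: a:T, d:F. ✓
Satisfying worlds: {a, b, d, g, h}.
So <>(<>~q & p) fails at the other 2 worlds.

2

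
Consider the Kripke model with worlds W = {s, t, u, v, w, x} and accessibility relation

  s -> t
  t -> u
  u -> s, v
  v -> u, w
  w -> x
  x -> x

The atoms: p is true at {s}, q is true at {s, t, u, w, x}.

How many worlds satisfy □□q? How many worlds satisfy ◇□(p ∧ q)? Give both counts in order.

4 and 0

For □□q:
s: successors {t}; □q there: t:T. ✓
t: successors {u}; □q there: u:F. ✗
u: successors {s, v}; □q there: s:T, v:T. ✓
v: successors {u, w}; □q there: u:F, w:T. ✗
w: successors {x}; □q there: x:T. ✓
x: successors {x}; □q there: x:T. ✓
— 4 worlds.
For ◇□(p ∧ q):
s: successors {t}; □(p ∧ q) there: t:F. ✗
t: successors {u}; □(p ∧ q) there: u:F. ✗
u: successors {s, v}; □(p ∧ q) there: s:F, v:F. ✗
v: successors {u, w}; □(p ∧ q) there: u:F, w:F. ✗
w: successors {x}; □(p ∧ q) there: x:F. ✗
x: successors {x}; □(p ∧ q) there: x:F. ✗
— 0 worlds.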